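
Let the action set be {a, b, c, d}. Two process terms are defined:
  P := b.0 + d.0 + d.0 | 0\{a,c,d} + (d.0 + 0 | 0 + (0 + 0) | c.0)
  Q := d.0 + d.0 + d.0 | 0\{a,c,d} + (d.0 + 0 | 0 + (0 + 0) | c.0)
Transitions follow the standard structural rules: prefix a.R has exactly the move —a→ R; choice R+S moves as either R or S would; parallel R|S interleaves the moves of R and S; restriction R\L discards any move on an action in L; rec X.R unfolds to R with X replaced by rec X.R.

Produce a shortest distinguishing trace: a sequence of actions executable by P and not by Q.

P's transition system — 4 states:
  p0 = b.0 + d.0 + d.0 | 0\{a,c,d} + (d.0 + 0 | 0 + (0 + 0) | c.0) → ··b··> p1, ··c··> p2, ··d··> p1, ··d··> p3
  p1 = 0 → deadlocked
  p2 = (0 + 0) | 0 → deadlocked
  p3 = 0 | 0\{a,c,d} → deadlocked
Q's transition system — 4 states:
  q0 = d.0 + d.0 + d.0 | 0\{a,c,d} + (d.0 + 0 | 0 + (0 + 0) | c.0) → ··c··> q1, ··d··> q2, ··d··> q3
  q1 = (0 + 0) | 0 → deadlocked
  q2 = 0 → deadlocked
  q3 = 0 | 0\{a,c,d} → deadlocked
Trace ⟨b⟩ through P, begin at {p0}:
  after b @ step 1: {p1}
  — P admits the full trace.
Trace ⟨b⟩ through Q, begin at {q0}:
  after b @ step 1: ∅  — Q cannot continue

b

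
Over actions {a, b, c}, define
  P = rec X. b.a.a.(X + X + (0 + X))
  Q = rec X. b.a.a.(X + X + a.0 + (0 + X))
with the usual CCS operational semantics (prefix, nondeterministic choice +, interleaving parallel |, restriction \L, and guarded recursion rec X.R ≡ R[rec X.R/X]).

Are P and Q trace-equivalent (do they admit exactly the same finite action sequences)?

P's transition system — 4 states:
  m0 = rec X. b.a.a.(X + X + (0 + X)) → ··b··> m1
  m1 = a.a.((rec X. b.a.a.(X + X + (0 + X))) + (rec X. b.a.a.(X + X + (0 + X))) + (0 + (rec X. b.a.a.(X + X + (0 + X))))) → ··a··> m2
  m2 = a.((rec X. b.a.a.(X + X + (0 + X))) + (rec X. b.a.a.(X + X + (0 + X))) + (0 + (rec X. b.a.a.(X + X + (0 + X))))) → ··a··> m3
  m3 = (rec X. b.a.a.(X + X + (0 + X))) + (rec X. b.a.a.(X + X + (0 + X))) + (0 + (rec X. b.a.a.(X + X + (0 + X)))) → ··b··> m1
Q's transition system — 5 states:
  n0 = rec X. b.a.a.(X + X + a.0 + (0 + X)) → ··b··> n1
  n1 = a.a.((rec X. b.a.a.(X + X + a.0 + (0 + X))) + (rec X. b.a.a.(X + X + a.0 + (0 + X))) + a.0 + (0 + (rec X. b.a.a.(X + X + a.0 + (0 + X))))) → ··a··> n2
  n2 = a.((rec X. b.a.a.(X + X + a.0 + (0 + X))) + (rec X. b.a.a.(X + X + a.0 + (0 + X))) + a.0 + (0 + (rec X. b.a.a.(X + X + a.0 + (0 + X))))) → ··a··> n3
  n3 = (rec X. b.a.a.(X + X + a.0 + (0 + X))) + (rec X. b.a.a.(X + X + a.0 + (0 + X))) + a.0 + (0 + (rec X. b.a.a.(X + X + a.0 + (0 + X)))) → ··a··> n4, ··b··> n1
  n4 = 0 → ∅
Run σ = ⟨baaa⟩ on Q: start {n0}
  step 1 (b): {n1}
  step 2 (a): {n2}
  step 3 (a): {n3}
  step 4 (a): {n4}
  Q completes σ.
Run σ = ⟨baaa⟩ on P: start {m0}
  step 1 (b): {m1}
  step 2 (a): {m2}
  step 3 (a): {m3}
  step 4 (a): ∅  — P cannot continue

trace-distinct — witness ⟨baaa⟩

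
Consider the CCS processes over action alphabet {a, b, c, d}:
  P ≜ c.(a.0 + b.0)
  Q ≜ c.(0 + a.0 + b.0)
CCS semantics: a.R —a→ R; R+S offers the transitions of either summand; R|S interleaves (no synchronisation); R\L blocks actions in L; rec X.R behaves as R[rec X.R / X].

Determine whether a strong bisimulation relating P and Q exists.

YES

Reachable graph of P (3 states):
  m0 = c.(a.0 + b.0) :: ··c··> m1
  m1 = a.0 + b.0 :: ··a··> m2, ··b··> m2
  m2 = 0 :: (no moves)
Reachable graph of Q (3 states):
  n0 = c.(0 + a.0 + b.0) :: ··c··> n1
  n1 = 0 + a.0 + b.0 :: ··a··> n2, ··b··> n2
  n2 = 0 :: (no moves)
Bisimilarity quotient blocks:
  B0 = {m0, n0}
  B1 = {m1, n1}
  B2 = {m2, n2}
m0 ∈ B0, n0 ∈ B0 → same block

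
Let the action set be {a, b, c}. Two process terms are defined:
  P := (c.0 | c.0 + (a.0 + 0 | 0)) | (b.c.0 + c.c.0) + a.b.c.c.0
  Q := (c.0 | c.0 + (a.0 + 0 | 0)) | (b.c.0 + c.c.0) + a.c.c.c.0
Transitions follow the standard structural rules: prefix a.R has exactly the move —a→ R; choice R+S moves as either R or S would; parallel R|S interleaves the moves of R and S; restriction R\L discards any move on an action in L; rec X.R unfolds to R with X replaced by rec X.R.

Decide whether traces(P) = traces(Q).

traces(P) ≠ traces(Q) — witness ⟨abcc⟩

LTS(P): 19 reachable states
  s0 = (c.0 | c.0 + (a.0 + 0 | 0)) | (b.c.0 + c.c.0) + a.b.c.c.0 has moves —a→ s1, —a→ s2, —b→ s3, —c→ s3, —c→ s4, —c→ s5
  s1 = 0 | (b.c.0 + c.c.0) has moves —b→ s6, —c→ s6
  s2 = b.c.c.0 has moves —b→ s7
  s3 = (c.0 | c.0 + (a.0 + 0 | 0)) | c.0 has moves —a→ s6, —c→ s10, —c→ s8, —c→ s9
  s4 = 0 | c.0 | (b.c.0 + c.c.0) has moves —b→ s9, —c→ s11, —c→ s9
  s5 = c.0 | 0 | (b.c.0 + c.c.0) has moves —b→ s10, —c→ s10, —c→ s11
  s6 = 0 | c.0 has moves —c→ s12
  s7 = c.c.0 has moves —c→ s13
  s8 = (c.0 | c.0 + (a.0 + 0 | 0)) | 0 has moves —a→ s12, —c→ s14, —c→ s15
  s9 = 0 | c.0 | c.0 has moves —c→ s14, —c→ s16
  s10 = c.0 | 0 | c.0 has moves —c→ s15, —c→ s16
  s11 = 0 | 0 | (b.c.0 + c.c.0) has moves —b→ s16, —c→ s16
  s12 = 0 | 0 has moves stopped
  s13 = c.0 has moves —c→ s17
  s14 = 0 | c.0 | 0 has moves —c→ s18
  s15 = c.0 | 0 | 0 has moves —c→ s18
  s16 = 0 | 0 | c.0 has moves —c→ s18
  s17 = 0 has moves stopped
  s18 = 0 | 0 | 0 has moves stopped
LTS(Q): 19 reachable states
  t0 = (c.0 | c.0 + (a.0 + 0 | 0)) | (b.c.0 + c.c.0) + a.c.c.c.0 has moves —a→ t1, —a→ t2, —b→ t3, —c→ t3, —c→ t4, —c→ t5
  t1 = 0 | (b.c.0 + c.c.0) has moves —b→ t6, —c→ t6
  t2 = c.c.c.0 has moves —c→ t7
  t3 = (c.0 | c.0 + (a.0 + 0 | 0)) | c.0 has moves —a→ t6, —c→ t10, —c→ t8, —c→ t9
  t4 = 0 | c.0 | (b.c.0 + c.c.0) has moves —b→ t9, —c→ t11, —c→ t9
  t5 = c.0 | 0 | (b.c.0 + c.c.0) has moves —b→ t10, —c→ t10, —c→ t11
  t6 = 0 | c.0 has moves —c→ t12
  t7 = c.c.0 has moves —c→ t13
  t8 = (c.0 | c.0 + (a.0 + 0 | 0)) | 0 has moves —a→ t12, —c→ t14, —c→ t15
  t9 = 0 | c.0 | c.0 has moves —c→ t14, —c→ t16
  t10 = c.0 | 0 | c.0 has moves —c→ t15, —c→ t16
  t11 = 0 | 0 | (b.c.0 + c.c.0) has moves —b→ t16, —c→ t16
  t12 = 0 | 0 has moves stopped
  t13 = c.0 has moves —c→ t17
  t14 = 0 | c.0 | 0 has moves —c→ t18
  t15 = c.0 | 0 | 0 has moves —c→ t18
  t16 = 0 | 0 | c.0 has moves —c→ t18
  t17 = 0 has moves stopped
  t18 = 0 | 0 | 0 has moves stopped
Executing abcc from P (initial set {s0}):
  step 1 (a): {s1, s2}
  step 2 (b): {s6, s7}
  step 3 (c): {s12, s13}
  step 4 (c): {s17}
  P completes σ.
Executing abcc from Q (initial set {t0}):
  step 1 (a): {t1, t2}
  step 2 (b): {t6}
  step 3 (c): {t12}
  step 4 (c): no successor for Q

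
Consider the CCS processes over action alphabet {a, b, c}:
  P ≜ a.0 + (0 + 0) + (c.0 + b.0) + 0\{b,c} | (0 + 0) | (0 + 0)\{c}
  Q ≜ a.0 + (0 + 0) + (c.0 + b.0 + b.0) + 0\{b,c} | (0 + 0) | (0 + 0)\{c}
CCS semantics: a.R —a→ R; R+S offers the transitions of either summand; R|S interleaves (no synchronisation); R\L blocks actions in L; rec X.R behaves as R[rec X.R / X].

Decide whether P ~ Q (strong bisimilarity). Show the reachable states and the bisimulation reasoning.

YES

P's transition system — 2 states:
  u0 = a.0 + (0 + 0) + (c.0 + b.0) + 0\{b,c} | (0 + 0) | (0 + 0)\{c} | --a--▸ u1, --b--▸ u1, --c--▸ u1
  u1 = 0 | ∅
Q's transition system — 2 states:
  v0 = a.0 + (0 + 0) + (c.0 + b.0 + b.0) + 0\{b,c} | (0 + 0) | (0 + 0)\{c} | --a--▸ v1, --b--▸ v1, --c--▸ v1
  v1 = 0 | ∅
Partition-refinement fixed point:
  B0 = {u0, v0}
  B1 = {u1, v1}
u0 ∈ B0, v0 ∈ B0 → same block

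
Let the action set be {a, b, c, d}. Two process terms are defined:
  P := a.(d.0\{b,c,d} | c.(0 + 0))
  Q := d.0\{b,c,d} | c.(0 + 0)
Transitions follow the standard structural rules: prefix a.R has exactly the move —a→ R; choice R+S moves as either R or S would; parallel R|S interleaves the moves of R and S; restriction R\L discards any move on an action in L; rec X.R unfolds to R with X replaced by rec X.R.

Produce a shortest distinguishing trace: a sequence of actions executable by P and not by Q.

a

P's transition system — 5 states:
  u0 = a.(d.0\{b,c,d} | c.(0 + 0)) → —a→ u1
  u1 = d.0\{b,c,d} | c.(0 + 0) → —c→ u2, —d→ u3
  u2 = d.0\{b,c,d} | (0 + 0) → —d→ u4
  u3 = 0\{b,c,d} | c.(0 + 0) → —c→ u4
  u4 = 0\{b,c,d} | (0 + 0) → ·
Q's transition system — 4 states:
  v0 = d.0\{b,c,d} | c.(0 + 0) → —c→ v1, —d→ v2
  v1 = d.0\{b,c,d} | (0 + 0) → —d→ v3
  v2 = 0\{b,c,d} | c.(0 + 0) → —c→ v3
  v3 = 0\{b,c,d} | (0 + 0) → ·
Run σ = ⟨a⟩ on P: start {u0}
  after a @ step 1: {u1}
  — P admits the full trace.
Run σ = ⟨a⟩ on Q: start {v0}
  after a @ step 1: no successor for Q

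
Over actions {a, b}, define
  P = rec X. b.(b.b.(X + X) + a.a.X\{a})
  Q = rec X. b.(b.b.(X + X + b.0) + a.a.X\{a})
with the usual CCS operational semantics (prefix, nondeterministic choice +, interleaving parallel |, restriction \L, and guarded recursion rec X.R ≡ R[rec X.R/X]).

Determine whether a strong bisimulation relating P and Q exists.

P ≁ Q

LTS(P): 9 reachable states
  s0 = rec X. b.(b.b.(X + X) + a.a.X\{a}) :: --b--▸ s1
  s1 = b.b.((rec X. b.(b.b.(X + X) + a.a.X\{a})) + (rec X. b.(b.b.(X + X) + a.a.X\{a}))) + a.a.(rec X. b.(b.b.(X + X) + a.a.X\{a}))\{a} :: --a--▸ s2, --b--▸ s3
  s2 = a.(rec X. b.(b.b.(X + X) + a.a.X\{a}))\{a} :: --a--▸ s4
  s3 = b.((rec X. b.(b.b.(X + X) + a.a.X\{a})) + (rec X. b.(b.b.(X + X) + a.a.X\{a}))) :: --b--▸ s5
  s4 = (rec X. b.(b.b.(X + X) + a.a.X\{a}))\{a} :: --b--▸ s6
  s5 = (rec X. b.(b.b.(X + X) + a.a.X\{a})) + (rec X. b.(b.b.(X + X) + a.a.X\{a})) :: --b--▸ s1
  s6 = (b.b.((rec X. b.(b.b.(X + X) + a.a.X\{a})) + (rec X. b.(b.b.(X + X) + a.a.X\{a}))) + a.a.(rec X. b.(b.b.(X + X) + a.a.X\{a}))\{a})\{a} :: --b--▸ s7
  s7 = (b.((rec X. b.(b.b.(X + X) + a.a.X\{a})) + (rec X. b.(b.b.(X + X) + a.a.X\{a}))))\{a} :: --b--▸ s8
  s8 = ((rec X. b.(b.b.(X + X) + a.a.X\{a})) + (rec X. b.(b.b.(X + X) + a.a.X\{a})))\{a} :: --b--▸ s6
LTS(Q): 11 reachable states
  t0 = rec X. b.(b.b.(X + X + b.0) + a.a.X\{a}) :: --b--▸ t1
  t1 = b.b.((rec X. b.(b.b.(X + X + b.0) + a.a.X\{a})) + (rec X. b.(b.b.(X + X + b.0) + a.a.X\{a})) + b.0) + a.a.(rec X. b.(b.b.(X + X + b.0) + a.a.X\{a}))\{a} :: --a--▸ t2, --b--▸ t3
  t2 = a.(rec X. b.(b.b.(X + X + b.0) + a.a.X\{a}))\{a} :: --a--▸ t4
  t3 = b.((rec X. b.(b.b.(X + X + b.0) + a.a.X\{a})) + (rec X. b.(b.b.(X + X + b.0) + a.a.X\{a})) + b.0) :: --b--▸ t5
  t4 = (rec X. b.(b.b.(X + X + b.0) + a.a.X\{a}))\{a} :: --b--▸ t6
  t5 = (rec X. b.(b.b.(X + X + b.0) + a.a.X\{a})) + (rec X. b.(b.b.(X + X + b.0) + a.a.X\{a})) + b.0 :: --b--▸ t1, --b--▸ t7
  t6 = (b.b.((rec X. b.(b.b.(X + X + b.0) + a.a.X\{a})) + (rec X. b.(b.b.(X + X + b.0) + a.a.X\{a})) + b.0) + a.a.(rec X. b.(b.b.(X + X + b.0) + a.a.X\{a}))\{a})\{a} :: --b--▸ t8
  t7 = 0 :: ·
  t8 = (b.((rec X. b.(b.b.(X + X + b.0) + a.a.X\{a})) + (rec X. b.(b.b.(X + X + b.0) + a.a.X\{a})) + b.0))\{a} :: --b--▸ t9
  t9 = ((rec X. b.(b.b.(X + X + b.0) + a.a.X\{a})) + (rec X. b.(b.b.(X + X + b.0) + a.a.X\{a})) + b.0)\{a} :: --b--▸ t10, --b--▸ t6
  t10 = 0\{a} :: ·
Coarsest stable partition (strong bisimilarity classes):
  B0 = {s0, s5}
  B1 = {s1}
  B2 = {s2}
  B3 = {s4, s6, s7, s8}
  B4 = {s3}
  B5 = {t0}
  B6 = {t1}
  B7 = {t2}
  B8 = {t4}
  B9 = {t6}
  B10 = {t8}
  B11 = {t9}
  B12 = {t10, t7}
  B13 = {t3}
  B14 = {t5}
s0 ∈ B0, t0 ∈ B5 → different blocks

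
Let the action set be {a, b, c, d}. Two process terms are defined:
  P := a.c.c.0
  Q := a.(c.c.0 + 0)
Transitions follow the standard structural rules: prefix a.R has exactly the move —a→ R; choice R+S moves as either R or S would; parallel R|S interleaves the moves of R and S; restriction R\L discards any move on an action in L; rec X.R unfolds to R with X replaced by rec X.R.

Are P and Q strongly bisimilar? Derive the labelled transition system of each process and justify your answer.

bisimilar

LTS(P): 4 reachable states
  p0 = a.c.c.0 ⊢ =a=> p1
  p1 = c.c.0 ⊢ =c=> p2
  p2 = c.0 ⊢ =c=> p3
  p3 = 0 ⊢ deadlocked
LTS(Q): 4 reachable states
  q0 = a.(c.c.0 + 0) ⊢ =a=> q1
  q1 = c.c.0 + 0 ⊢ =c=> q2
  q2 = c.0 ⊢ =c=> q3
  q3 = 0 ⊢ deadlocked
Bisimilarity quotient blocks:
  B0 = {p0, q0}
  B1 = {p1, q1}
  B2 = {p2, q2}
  B3 = {p3, q3}
p0 ∈ B0, q0 ∈ B0 → same block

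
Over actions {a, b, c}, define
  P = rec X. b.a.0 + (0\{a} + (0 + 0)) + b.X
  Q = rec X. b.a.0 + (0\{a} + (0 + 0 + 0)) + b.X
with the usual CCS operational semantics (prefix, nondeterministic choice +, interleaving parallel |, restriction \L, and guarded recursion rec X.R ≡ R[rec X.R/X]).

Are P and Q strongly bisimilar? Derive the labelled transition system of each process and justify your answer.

YES

LTS(P): 3 reachable states
  m0 = rec X. b.a.0 + (0\{a} + (0 + 0)) + b.X ⊢ -b-> m0, -b-> m1
  m1 = a.0 ⊢ -a-> m2
  m2 = 0 ⊢ ·
LTS(Q): 3 reachable states
  n0 = rec X. b.a.0 + (0\{a} + (0 + 0 + 0)) + b.X ⊢ -b-> n0, -b-> n1
  n1 = a.0 ⊢ -a-> n2
  n2 = 0 ⊢ ·
Partition-refinement fixed point:
  B0 = {m0, n0}
  B1 = {m1, n1}
  B2 = {m2, n2}
m0 ∈ B0, n0 ∈ B0 → same block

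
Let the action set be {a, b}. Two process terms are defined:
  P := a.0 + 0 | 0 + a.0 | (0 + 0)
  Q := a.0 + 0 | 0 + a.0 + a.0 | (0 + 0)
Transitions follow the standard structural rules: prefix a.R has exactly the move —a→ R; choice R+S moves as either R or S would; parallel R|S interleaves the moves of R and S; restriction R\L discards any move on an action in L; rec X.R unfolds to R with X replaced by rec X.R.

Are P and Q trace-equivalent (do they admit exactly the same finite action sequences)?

LTS(P): 3 reachable states
  m0 = a.0 + 0 | 0 + a.0 | (0 + 0) ⊢ —a→ m1, —a→ m2
  m1 = 0 ⊢ stopped
  m2 = 0 | (0 + 0) ⊢ stopped
LTS(Q): 3 reachable states
  n0 = a.0 + 0 | 0 + a.0 + a.0 | (0 + 0) ⊢ —a→ n1, —a→ n2
  n1 = 0 ⊢ stopped
  n2 = 0 | (0 + 0) ⊢ stopped
Coarsest stable partition (strong bisimilarity classes):
  B0 = {m0, n0}
  B1 = {m1, m2, n1, n2}
m0 ∈ B0, n0 ∈ B0 → same block
Bisimilar ⇒ trace-equivalent.

traces(P) = traces(Q)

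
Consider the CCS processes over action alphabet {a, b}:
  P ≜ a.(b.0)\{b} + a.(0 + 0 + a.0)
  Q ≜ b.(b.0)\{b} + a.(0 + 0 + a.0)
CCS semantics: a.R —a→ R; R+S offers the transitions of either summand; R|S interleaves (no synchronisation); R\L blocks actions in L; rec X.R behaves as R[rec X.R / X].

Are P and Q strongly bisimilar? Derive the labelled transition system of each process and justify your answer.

P ≁ Q

P's transition system — 4 states:
  m0 = a.(b.0)\{b} + a.(0 + 0 + a.0) :: =a=> m1, =a=> m2
  m1 = (b.0)\{b} :: stopped
  m2 = 0 + 0 + a.0 :: =a=> m3
  m3 = 0 :: stopped
Q's transition system — 4 states:
  n0 = b.(b.0)\{b} + a.(0 + 0 + a.0) :: =a=> n1, =b=> n2
  n1 = 0 + 0 + a.0 :: =a=> n3
  n2 = (b.0)\{b} :: stopped
  n3 = 0 :: stopped
Coarsest stable partition (strong bisimilarity classes):
  B0 = {m0}
  B1 = {m1, m3, n2, n3}
  B2 = {m2, n1}
  B3 = {n0}
m0 ∈ B0, n0 ∈ B3 → different blocks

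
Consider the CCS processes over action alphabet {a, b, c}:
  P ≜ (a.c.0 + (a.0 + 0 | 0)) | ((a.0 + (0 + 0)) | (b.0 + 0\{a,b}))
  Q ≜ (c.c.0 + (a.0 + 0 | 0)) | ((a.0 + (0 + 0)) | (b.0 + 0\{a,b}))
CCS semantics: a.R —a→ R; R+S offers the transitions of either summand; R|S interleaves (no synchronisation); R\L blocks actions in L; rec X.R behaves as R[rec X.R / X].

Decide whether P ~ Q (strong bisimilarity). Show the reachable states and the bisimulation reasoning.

P's transition system — 12 states:
  u0 = (a.c.0 + (a.0 + 0 | 0)) | ((a.0 + (0 + 0)) | (b.0 + 0\{a,b})) :: ··a··> u1, ··a··> u2, ··a··> u3, ··b··> u4
  u1 = (a.c.0 + (a.0 + 0 | 0)) | (0 | (b.0 + 0\{a,b})) :: ··a··> u5, ··a··> u6, ··b··> u7
  u2 = 0 | ((a.0 + (0 + 0)) | (b.0 + 0\{a,b})) :: ··a··> u5, ··b··> u8
  u3 = c.0 | ((a.0 + (0 + 0)) | (b.0 + 0\{a,b})) :: ··a··> u6, ··b··> u9, ··c··> u2
  u4 = (a.c.0 + (a.0 + 0 | 0)) | ((a.0 + (0 + 0)) | 0) :: ··a··> u7, ··a··> u8, ··a··> u9
  u5 = 0 | (0 | (b.0 + 0\{a,b})) :: ··b··> u10
  u6 = c.0 | (0 | (b.0 + 0\{a,b})) :: ··b··> u11, ··c··> u5
  u7 = (a.c.0 + (a.0 + 0 | 0)) | (0 | 0) :: ··a··> u10, ··a··> u11
  u8 = 0 | ((a.0 + (0 + 0)) | 0) :: ··a··> u10
  u9 = c.0 | ((a.0 + (0 + 0)) | 0) :: ··a··> u11, ··c··> u8
  u10 = 0 | (0 | 0) :: ·
  u11 = c.0 | (0 | 0) :: ··c··> u10
Q's transition system — 12 states:
  v0 = (c.c.0 + (a.0 + 0 | 0)) | ((a.0 + (0 + 0)) | (b.0 + 0\{a,b})) :: ··a··> v1, ··a··> v2, ··b··> v3, ··c··> v4
  v1 = (c.c.0 + (a.0 + 0 | 0)) | (0 | (b.0 + 0\{a,b})) :: ··a··> v5, ··b··> v6, ··c··> v7
  v2 = 0 | ((a.0 + (0 + 0)) | (b.0 + 0\{a,b})) :: ··a··> v5, ··b··> v8
  v3 = (c.c.0 + (a.0 + 0 | 0)) | ((a.0 + (0 + 0)) | 0) :: ··a··> v6, ··a··> v8, ··c··> v9
  v4 = c.0 | ((a.0 + (0 + 0)) | (b.0 + 0\{a,b})) :: ··a··> v7, ··b··> v9, ··c··> v2
  v5 = 0 | (0 | (b.0 + 0\{a,b})) :: ··b··> v10
  v6 = (c.c.0 + (a.0 + 0 | 0)) | (0 | 0) :: ··a··> v10, ··c··> v11
  v7 = c.0 | (0 | (b.0 + 0\{a,b})) :: ··b··> v11, ··c··> v5
  v8 = 0 | ((a.0 + (0 + 0)) | 0) :: ··a··> v10
  v9 = c.0 | ((a.0 + (0 + 0)) | 0) :: ··a··> v11, ··c··> v8
  v10 = 0 | (0 | 0) :: ·
  v11 = c.0 | (0 | 0) :: ··c··> v10
Coarsest stable partition (strong bisimilarity classes):
  B0 = {u0}
  B1 = {u3, v4}
  B2 = {u2, v2}
  B3 = {u8, v8}
  B4 = {u10, v10}
  B5 = {u5, v5}
  B6 = {u6, v7}
  B7 = {u11, v11}
  B8 = {u9, v9}
  B9 = {u4}
  B10 = {u7}
  B11 = {u1}
  B12 = {v0}
  B13 = {v1}
  B14 = {v6}
  B15 = {v3}
u0 ∈ B0, v0 ∈ B12 → different blocks

P ≁ Q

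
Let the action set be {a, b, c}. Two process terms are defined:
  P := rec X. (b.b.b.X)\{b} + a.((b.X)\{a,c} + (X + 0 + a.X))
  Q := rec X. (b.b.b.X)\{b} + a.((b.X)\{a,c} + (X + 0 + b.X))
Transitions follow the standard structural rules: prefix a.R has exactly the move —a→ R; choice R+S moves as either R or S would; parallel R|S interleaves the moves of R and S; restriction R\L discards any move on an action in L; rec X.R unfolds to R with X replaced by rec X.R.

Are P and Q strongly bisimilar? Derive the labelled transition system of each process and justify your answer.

NO

LTS(P): 3 reachable states
  s0 = rec X. (b.b.b.X)\{b} + a.((b.X)\{a,c} + (X + 0 + a.X)) ⊢ --a--▸ s1
  s1 = (b.(rec X. (b.b.b.X)\{b} + a.((b.X)\{a,c} + (X + 0 + a.X))))\{a,c} + ((rec X. (b.b.b.X)\{b} + a.((b.X)\{a,c} + (X + 0 + a.X))) + 0 + a.(rec X. (b.b.b.X)\{b} + a.((b.X)\{a,c} + (X + 0 + a.X)))) ⊢ --a--▸ s0, --a--▸ s1, --b--▸ s2
  s2 = (rec X. (b.b.b.X)\{b} + a.((b.X)\{a,c} + (X + 0 + a.X)))\{a,c} ⊢ ·
LTS(Q): 3 reachable states
  t0 = rec X. (b.b.b.X)\{b} + a.((b.X)\{a,c} + (X + 0 + b.X)) ⊢ --a--▸ t1
  t1 = (b.(rec X. (b.b.b.X)\{b} + a.((b.X)\{a,c} + (X + 0 + b.X))))\{a,c} + ((rec X. (b.b.b.X)\{b} + a.((b.X)\{a,c} + (X + 0 + b.X))) + 0 + b.(rec X. (b.b.b.X)\{b} + a.((b.X)\{a,c} + (X + 0 + b.X)))) ⊢ --a--▸ t1, --b--▸ t0, --b--▸ t2
  t2 = (rec X. (b.b.b.X)\{b} + a.((b.X)\{a,c} + (X + 0 + b.X)))\{a,c} ⊢ ·
Coarsest stable partition (strong bisimilarity classes):
  B0 = {s0}
  B1 = {s1}
  B2 = {s2, t2}
  B3 = {t0}
  B4 = {t1}
s0 ∈ B0, t0 ∈ B3 → different blocks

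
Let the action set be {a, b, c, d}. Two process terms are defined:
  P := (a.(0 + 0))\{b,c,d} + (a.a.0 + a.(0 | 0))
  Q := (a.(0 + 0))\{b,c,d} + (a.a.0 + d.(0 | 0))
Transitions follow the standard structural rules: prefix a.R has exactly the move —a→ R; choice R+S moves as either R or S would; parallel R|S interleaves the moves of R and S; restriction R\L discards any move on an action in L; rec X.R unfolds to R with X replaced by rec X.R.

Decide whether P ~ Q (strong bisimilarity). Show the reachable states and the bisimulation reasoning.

LTS(P): 5 reachable states
  m0 = (a.(0 + 0))\{b,c,d} + (a.a.0 + a.(0 | 0)) has moves ··a··> m1, ··a··> m2, ··a··> m3
  m1 = (0 + 0)\{b,c,d} has moves ·
  m2 = 0 | 0 has moves ·
  m3 = a.0 has moves ··a··> m4
  m4 = 0 has moves ·
LTS(Q): 5 reachable states
  n0 = (a.(0 + 0))\{b,c,d} + (a.a.0 + d.(0 | 0)) has moves ··a··> n1, ··a··> n2, ··d··> n3
  n1 = (0 + 0)\{b,c,d} has moves ·
  n2 = a.0 has moves ··a··> n4
  n3 = 0 | 0 has moves ·
  n4 = 0 has moves ·
Partition-refinement fixed point:
  B0 = {m0}
  B1 = {m1, m2, m4, n1, n3, n4}
  B2 = {m3, n2}
  B3 = {n0}
m0 ∈ B0, n0 ∈ B3 → different blocks

NO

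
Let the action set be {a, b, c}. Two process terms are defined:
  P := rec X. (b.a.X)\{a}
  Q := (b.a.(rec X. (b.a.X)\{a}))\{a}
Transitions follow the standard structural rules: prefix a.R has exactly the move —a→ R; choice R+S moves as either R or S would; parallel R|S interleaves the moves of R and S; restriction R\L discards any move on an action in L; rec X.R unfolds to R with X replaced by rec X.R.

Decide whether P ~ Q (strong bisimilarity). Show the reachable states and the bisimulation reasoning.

Reachable graph of P (2 states):
  s0 = rec X. (b.a.X)\{a} ⊢ --b--▸ s1
  s1 = (a.(rec X. (b.a.X)\{a}))\{a} ⊢ (no moves)
Reachable graph of Q (2 states):
  t0 = (b.a.(rec X. (b.a.X)\{a}))\{a} ⊢ --b--▸ t1
  t1 = (a.(rec X. (b.a.X)\{a}))\{a} ⊢ (no moves)
Bisimilarity quotient blocks:
  B0 = {s0, t0}
  B1 = {s1, t1}
s0 ∈ B0, t0 ∈ B0 → same block

bisimilar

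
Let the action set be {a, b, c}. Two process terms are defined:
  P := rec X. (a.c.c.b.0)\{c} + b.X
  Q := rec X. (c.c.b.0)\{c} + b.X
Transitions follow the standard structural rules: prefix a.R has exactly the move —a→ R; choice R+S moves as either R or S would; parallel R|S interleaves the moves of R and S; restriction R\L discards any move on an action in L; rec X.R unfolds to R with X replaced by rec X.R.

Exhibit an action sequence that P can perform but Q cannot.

a

Reachable graph of P (2 states):
  p0 = rec X. (a.c.c.b.0)\{c} + b.X → ··a··> p1, ··b··> p0
  p1 = (c.c.b.0)\{c} → ·
Reachable graph of Q (1 states):
  q0 = rec X. (c.c.b.0)\{c} + b.X → ··b··> q0
Executing a from P (initial set {p0}):
  step 1 (a): {p1}
  P completes σ.
Executing a from Q (initial set {q0}):
  step 1 (a): ∅ (Q stuck)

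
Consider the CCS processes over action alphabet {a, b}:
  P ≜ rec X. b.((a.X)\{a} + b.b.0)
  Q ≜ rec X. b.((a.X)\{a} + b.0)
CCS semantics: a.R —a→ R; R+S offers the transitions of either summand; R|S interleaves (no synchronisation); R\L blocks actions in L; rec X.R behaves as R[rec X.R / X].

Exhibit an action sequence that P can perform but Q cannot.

Reachable graph of P (4 states):
  s0 = rec X. b.((a.X)\{a} + b.b.0) | =b=> s1
  s1 = (a.(rec X. b.((a.X)\{a} + b.b.0)))\{a} + b.b.0 | =b=> s2
  s2 = b.0 | =b=> s3
  s3 = 0 | (no moves)
Reachable graph of Q (3 states):
  t0 = rec X. b.((a.X)\{a} + b.0) | =b=> t1
  t1 = (a.(rec X. b.((a.X)\{a} + b.0)))\{a} + b.0 | =b=> t2
  t2 = 0 | (no moves)
Run σ = ⟨bbb⟩ on P: start {s0}
  [1] b ⇒ {s1}
  [2] b ⇒ {s2}
  [3] b ⇒ {s3}
  ✓ P
Run σ = ⟨bbb⟩ on Q: start {t0}
  [1] b ⇒ {t1}
  [2] b ⇒ {t2}
  [3] b ⇒ no successor for Q

bbb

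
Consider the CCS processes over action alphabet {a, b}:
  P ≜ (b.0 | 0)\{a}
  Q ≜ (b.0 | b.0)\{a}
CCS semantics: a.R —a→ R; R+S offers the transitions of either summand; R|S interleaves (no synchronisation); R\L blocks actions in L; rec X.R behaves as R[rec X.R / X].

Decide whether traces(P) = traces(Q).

traces(P) ≠ traces(Q) — witness ⟨bb⟩

Reachable graph of P (2 states):
  p0 = (b.0 | 0)\{a} has moves -b-> p1
  p1 = (0 | 0)\{a} has moves deadlocked
Reachable graph of Q (4 states):
  q0 = (b.0 | b.0)\{a} has moves -b-> q1, -b-> q2
  q1 = (0 | b.0)\{a} has moves -b-> q3
  q2 = (b.0 | 0)\{a} has moves -b-> q3
  q3 = (0 | 0)\{a} has moves deadlocked
Executing bb from Q (initial set {q0}):
  [1] b ⇒ {q1, q2}
  [2] b ⇒ {q3}
  — Q admits the full trace.
Executing bb from P (initial set {p0}):
  [1] b ⇒ {p1}
  [2] b ⇒ ∅ (P stuck)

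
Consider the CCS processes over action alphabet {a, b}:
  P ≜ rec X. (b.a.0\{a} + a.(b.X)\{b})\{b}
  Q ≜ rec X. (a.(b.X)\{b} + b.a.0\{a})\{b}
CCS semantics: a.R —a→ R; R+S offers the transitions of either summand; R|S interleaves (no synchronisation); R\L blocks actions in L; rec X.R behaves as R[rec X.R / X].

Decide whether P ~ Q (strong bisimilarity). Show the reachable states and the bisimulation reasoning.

P ~ Q

P's transition system — 2 states:
  s0 = rec X. (b.a.0\{a} + a.(b.X)\{b})\{b} has moves ··a··> s1
  s1 = (b.(rec X. (b.a.0\{a} + a.(b.X)\{b})\{b}))\{b}\{b} has moves (no moves)
Q's transition system — 2 states:
  t0 = rec X. (a.(b.X)\{b} + b.a.0\{a})\{b} has moves ··a··> t1
  t1 = (b.(rec X. (a.(b.X)\{b} + b.a.0\{a})\{b}))\{b}\{b} has moves (no moves)
Partition-refinement fixed point:
  B0 = {s0, t0}
  B1 = {s1, t1}
s0 ∈ B0, t0 ∈ B0 → same block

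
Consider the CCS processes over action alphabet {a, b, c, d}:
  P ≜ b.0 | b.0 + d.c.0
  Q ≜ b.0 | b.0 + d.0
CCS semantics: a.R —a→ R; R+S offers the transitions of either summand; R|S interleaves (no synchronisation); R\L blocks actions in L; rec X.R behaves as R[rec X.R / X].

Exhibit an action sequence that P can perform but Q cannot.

dc

P's transition system — 6 states:
  u0 = b.0 | b.0 + d.c.0 | =b=> u1, =b=> u2, =d=> u3
  u1 = 0 | b.0 | =b=> u4
  u2 = b.0 | 0 | =b=> u4
  u3 = c.0 | =c=> u5
  u4 = 0 | 0 | deadlocked
  u5 = 0 | deadlocked
Q's transition system — 5 states:
  v0 = b.0 | b.0 + d.0 | =b=> v1, =b=> v2, =d=> v3
  v1 = 0 | b.0 | =b=> v4
  v2 = b.0 | 0 | =b=> v4
  v3 = 0 | deadlocked
  v4 = 0 | 0 | deadlocked
Trace ⟨dc⟩ through P, begin at {u0}:
  after d @ step 1: {u3}
  after c @ step 2: {u5}
  P completes σ.
Trace ⟨dc⟩ through Q, begin at {v0}:
  after d @ step 1: {v3}
  after c @ step 2: ∅ (Q stuck)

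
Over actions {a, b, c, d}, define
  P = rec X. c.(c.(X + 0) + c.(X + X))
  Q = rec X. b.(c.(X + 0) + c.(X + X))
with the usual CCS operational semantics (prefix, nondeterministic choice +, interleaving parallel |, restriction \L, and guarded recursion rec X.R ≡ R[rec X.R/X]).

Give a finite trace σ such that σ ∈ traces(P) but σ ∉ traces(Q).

LTS(P): 4 reachable states
  p0 = rec X. c.(c.(X + 0) + c.(X + X)) | -c-> p1
  p1 = c.((rec X. c.(c.(X + 0) + c.(X + X))) + 0) + c.((rec X. c.(c.(X + 0) + c.(X + X))) + (rec X. c.(c.(X + 0) + c.(X + X)))) | -c-> p2, -c-> p3
  p2 = (rec X. c.(c.(X + 0) + c.(X + X))) + (rec X. c.(c.(X + 0) + c.(X + X))) | -c-> p1
  p3 = (rec X. c.(c.(X + 0) + c.(X + X))) + 0 | -c-> p1
LTS(Q): 4 reachable states
  q0 = rec X. b.(c.(X + 0) + c.(X + X)) | -b-> q1
  q1 = c.((rec X. b.(c.(X + 0) + c.(X + X))) + 0) + c.((rec X. b.(c.(X + 0) + c.(X + X))) + (rec X. b.(c.(X + 0) + c.(X + X)))) | -c-> q2, -c-> q3
  q2 = (rec X. b.(c.(X + 0) + c.(X + X))) + (rec X. b.(c.(X + 0) + c.(X + X))) | -b-> q1
  q3 = (rec X. b.(c.(X + 0) + c.(X + X))) + 0 | -b-> q1
Run σ = ⟨c⟩ on P: start {p0}
  after c @ step 1: {p1}
  — P admits the full trace.
Run σ = ⟨c⟩ on Q: start {q0}
  after c @ step 1: ∅  — Q cannot continue

c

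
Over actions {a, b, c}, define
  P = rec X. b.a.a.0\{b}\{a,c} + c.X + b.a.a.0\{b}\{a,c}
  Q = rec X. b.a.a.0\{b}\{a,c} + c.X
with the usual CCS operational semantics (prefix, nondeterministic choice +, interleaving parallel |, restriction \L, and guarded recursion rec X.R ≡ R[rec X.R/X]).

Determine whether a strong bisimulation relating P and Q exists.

bisimilar

Reachable graph of P (4 states):
  p0 = rec X. b.a.a.0\{b}\{a,c} + c.X + b.a.a.0\{b}\{a,c} | -b-> p1, -c-> p0
  p1 = a.a.0\{b}\{a,c} | -a-> p2
  p2 = a.0\{b}\{a,c} | -a-> p3
  p3 = 0\{b}\{a,c} | (no moves)
Reachable graph of Q (4 states):
  q0 = rec X. b.a.a.0\{b}\{a,c} + c.X | -b-> q1, -c-> q0
  q1 = a.a.0\{b}\{a,c} | -a-> q2
  q2 = a.0\{b}\{a,c} | -a-> q3
  q3 = 0\{b}\{a,c} | (no moves)
Bisimilarity quotient blocks:
  B0 = {p0, q0}
  B1 = {p1, q1}
  B2 = {p2, q2}
  B3 = {p3, q3}
p0 ∈ B0, q0 ∈ B0 → same block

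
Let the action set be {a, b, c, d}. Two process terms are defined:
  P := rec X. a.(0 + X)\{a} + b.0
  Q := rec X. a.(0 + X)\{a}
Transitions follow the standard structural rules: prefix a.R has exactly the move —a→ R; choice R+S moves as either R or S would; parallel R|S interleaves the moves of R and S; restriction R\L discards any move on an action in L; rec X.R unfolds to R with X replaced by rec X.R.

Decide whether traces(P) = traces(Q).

trace-distinct — witness ⟨b⟩

LTS(P): 4 reachable states
  u0 = rec X. a.(0 + X)\{a} + b.0 ⊢ —a→ u1, —b→ u2
  u1 = (0 + (rec X. a.(0 + X)\{a} + b.0))\{a} ⊢ —b→ u3
  u2 = 0 ⊢ ·
  u3 = 0\{a} ⊢ ·
LTS(Q): 2 reachable states
  v0 = rec X. a.(0 + X)\{a} ⊢ —a→ v1
  v1 = (0 + (rec X. a.(0 + X)\{a}))\{a} ⊢ ·
Trace ⟨b⟩ through P, begin at {u0}:
  [1] b ⇒ {u2}
  — P admits the full trace.
Trace ⟨b⟩ through Q, begin at {v0}:
  [1] b ⇒ ∅  — Q cannot continue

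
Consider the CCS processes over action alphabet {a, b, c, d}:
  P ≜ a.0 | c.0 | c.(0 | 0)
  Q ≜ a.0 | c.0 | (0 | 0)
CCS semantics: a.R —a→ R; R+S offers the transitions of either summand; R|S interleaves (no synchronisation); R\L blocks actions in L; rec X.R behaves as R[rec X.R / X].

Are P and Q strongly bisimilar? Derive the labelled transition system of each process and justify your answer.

not bisimilar

P's transition system — 8 states:
  m0 = a.0 | c.0 | c.(0 | 0) has moves ··a··> m1, ··c··> m2, ··c··> m3
  m1 = 0 | c.0 | c.(0 | 0) has moves ··c··> m4, ··c··> m5
  m2 = a.0 | 0 | c.(0 | 0) has moves ··a··> m4, ··c··> m6
  m3 = a.0 | c.0 | (0 | 0) has moves ··a··> m5, ··c··> m6
  m4 = 0 | 0 | c.(0 | 0) has moves ··c··> m7
  m5 = 0 | c.0 | (0 | 0) has moves ··c··> m7
  m6 = a.0 | 0 | (0 | 0) has moves ··a··> m7
  m7 = 0 | 0 | (0 | 0) has moves deadlocked
Q's transition system — 4 states:
  n0 = a.0 | c.0 | (0 | 0) has moves ··a··> n1, ··c··> n2
  n1 = 0 | c.0 | (0 | 0) has moves ··c··> n3
  n2 = a.0 | 0 | (0 | 0) has moves ··a··> n3
  n3 = 0 | 0 | (0 | 0) has moves deadlocked
Partition-refinement fixed point:
  B0 = {m0}
  B1 = {m2, m3, n0}
  B2 = {m6, n2}
  B3 = {m7, n3}
  B4 = {m4, m5, n1}
  B5 = {m1}
m0 ∈ B0, n0 ∈ B1 → different blocks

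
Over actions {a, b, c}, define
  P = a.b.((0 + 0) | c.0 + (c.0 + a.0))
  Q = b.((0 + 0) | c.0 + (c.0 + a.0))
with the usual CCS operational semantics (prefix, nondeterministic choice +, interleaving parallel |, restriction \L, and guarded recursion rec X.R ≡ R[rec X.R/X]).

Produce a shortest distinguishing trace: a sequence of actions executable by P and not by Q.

a

Reachable graph of P (5 states):
  u0 = a.b.((0 + 0) | c.0 + (c.0 + a.0)) | —a→ u1
  u1 = b.((0 + 0) | c.0 + (c.0 + a.0)) | —b→ u2
  u2 = (0 + 0) | c.0 + (c.0 + a.0) | —a→ u3, —c→ u3, —c→ u4
  u3 = 0 | stopped
  u4 = (0 + 0) | 0 | stopped
Reachable graph of Q (4 states):
  v0 = b.((0 + 0) | c.0 + (c.0 + a.0)) | —b→ v1
  v1 = (0 + 0) | c.0 + (c.0 + a.0) | —a→ v2, —c→ v2, —c→ v3
  v2 = 0 | stopped
  v3 = (0 + 0) | 0 | stopped
Executing a from P (initial set {u0}):
  step 1 (a): {u1}
  ✓ P
Executing a from Q (initial set {v0}):
  step 1 (a): ∅ (Q stuck)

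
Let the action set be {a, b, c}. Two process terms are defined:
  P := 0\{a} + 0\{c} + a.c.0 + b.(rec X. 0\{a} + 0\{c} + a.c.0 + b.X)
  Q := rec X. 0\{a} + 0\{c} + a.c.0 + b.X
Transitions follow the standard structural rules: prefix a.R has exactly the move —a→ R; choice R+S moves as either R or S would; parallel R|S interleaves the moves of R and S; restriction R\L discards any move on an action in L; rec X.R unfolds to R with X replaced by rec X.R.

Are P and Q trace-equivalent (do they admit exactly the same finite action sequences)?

YES

P's transition system — 4 states:
  u0 = 0\{a} + 0\{c} + a.c.0 + b.(rec X. 0\{a} + 0\{c} + a.c.0 + b.X) → =a=> u1, =b=> u2
  u1 = c.0 → =c=> u3
  u2 = rec X. 0\{a} + 0\{c} + a.c.0 + b.X → =a=> u1, =b=> u2
  u3 = 0 → ∅
Q's transition system — 3 states:
  v0 = rec X. 0\{a} + 0\{c} + a.c.0 + b.X → =a=> v1, =b=> v0
  v1 = c.0 → =c=> v2
  v2 = 0 → ∅
Coarsest stable partition (strong bisimilarity classes):
  B0 = {u0, u2, v0}
  B1 = {u1, v1}
  B2 = {u3, v2}
u0 ∈ B0, v0 ∈ B0 → same block
Bisimilar ⇒ trace-equivalent.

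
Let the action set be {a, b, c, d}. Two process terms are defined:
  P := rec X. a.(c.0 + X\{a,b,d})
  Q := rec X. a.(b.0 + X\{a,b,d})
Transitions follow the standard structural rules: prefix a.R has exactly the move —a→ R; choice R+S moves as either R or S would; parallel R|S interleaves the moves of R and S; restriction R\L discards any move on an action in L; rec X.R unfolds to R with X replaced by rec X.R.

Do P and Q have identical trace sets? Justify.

Reachable graph of P (3 states):
  m0 = rec X. a.(c.0 + X\{a,b,d}) ⊢ --a--▸ m1
  m1 = c.0 + (rec X. a.(c.0 + X\{a,b,d}))\{a,b,d} ⊢ --c--▸ m2
  m2 = 0 ⊢ stopped
Reachable graph of Q (3 states):
  n0 = rec X. a.(b.0 + X\{a,b,d}) ⊢ --a--▸ n1
  n1 = b.0 + (rec X. a.(b.0 + X\{a,b,d}))\{a,b,d} ⊢ --b--▸ n2
  n2 = 0 ⊢ stopped
Trace ⟨ac⟩ through P, begin at {m0}:
  step 1 (a): {m1}
  step 2 (c): {m2}
  — P admits the full trace.
Trace ⟨ac⟩ through Q, begin at {n0}:
  step 1 (a): {n1}
  step 2 (c): ∅ (Q stuck)

traces(P) ≠ traces(Q) — witness ⟨ac⟩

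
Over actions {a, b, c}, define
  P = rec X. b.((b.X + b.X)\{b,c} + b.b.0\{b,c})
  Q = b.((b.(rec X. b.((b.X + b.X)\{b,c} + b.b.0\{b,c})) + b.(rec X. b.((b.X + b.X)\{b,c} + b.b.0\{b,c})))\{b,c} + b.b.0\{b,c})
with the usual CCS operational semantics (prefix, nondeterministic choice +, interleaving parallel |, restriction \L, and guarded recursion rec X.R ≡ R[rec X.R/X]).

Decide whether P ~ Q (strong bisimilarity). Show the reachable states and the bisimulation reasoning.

P's transition system — 4 states:
  m0 = rec X. b.((b.X + b.X)\{b,c} + b.b.0\{b,c}) has moves —b→ m1
  m1 = (b.(rec X. b.((b.X + b.X)\{b,c} + b.b.0\{b,c})) + b.(rec X. b.((b.X + b.X)\{b,c} + b.b.0\{b,c})))\{b,c} + b.b.0\{b,c} has moves —b→ m2
  m2 = b.0\{b,c} has moves —b→ m3
  m3 = 0\{b,c} has moves (no moves)
Q's transition system — 4 states:
  n0 = b.((b.(rec X. b.((b.X + b.X)\{b,c} + b.b.0\{b,c})) + b.(rec X. b.((b.X + b.X)\{b,c} + b.b.0\{b,c})))\{b,c} + b.b.0\{b,c}) has moves —b→ n1
  n1 = (b.(rec X. b.((b.X + b.X)\{b,c} + b.b.0\{b,c})) + b.(rec X. b.((b.X + b.X)\{b,c} + b.b.0\{b,c})))\{b,c} + b.b.0\{b,c} has moves —b→ n2
  n2 = b.0\{b,c} has moves —b→ n3
  n3 = 0\{b,c} has moves (no moves)
Coarsest stable partition (strong bisimilarity classes):
  B0 = {m0, n0}
  B1 = {m1, n1}
  B2 = {m2, n2}
  B3 = {m3, n3}
m0 ∈ B0, n0 ∈ B0 → same block

P ~ Q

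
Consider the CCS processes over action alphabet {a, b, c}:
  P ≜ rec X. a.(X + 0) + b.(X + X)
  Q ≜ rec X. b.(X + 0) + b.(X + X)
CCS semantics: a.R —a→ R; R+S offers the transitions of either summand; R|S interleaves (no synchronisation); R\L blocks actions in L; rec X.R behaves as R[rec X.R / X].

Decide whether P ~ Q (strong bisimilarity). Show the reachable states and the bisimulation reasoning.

not bisimilar

P's transition system — 3 states:
  u0 = rec X. a.(X + 0) + b.(X + X) | ··a··> u1, ··b··> u2
  u1 = (rec X. a.(X + 0) + b.(X + X)) + 0 | ··a··> u1, ··b··> u2
  u2 = (rec X. a.(X + 0) + b.(X + X)) + (rec X. a.(X + 0) + b.(X + X)) | ··a··> u1, ··b··> u2
Q's transition system — 3 states:
  v0 = rec X. b.(X + 0) + b.(X + X) | ··b··> v1, ··b··> v2
  v1 = (rec X. b.(X + 0) + b.(X + X)) + (rec X. b.(X + 0) + b.(X + X)) | ··b··> v1, ··b··> v2
  v2 = (rec X. b.(X + 0) + b.(X + X)) + 0 | ··b··> v1, ··b··> v2
Partition-refinement fixed point:
  B0 = {u0, u1, u2}
  B1 = {v0, v1, v2}
u0 ∈ B0, v0 ∈ B1 → different blocks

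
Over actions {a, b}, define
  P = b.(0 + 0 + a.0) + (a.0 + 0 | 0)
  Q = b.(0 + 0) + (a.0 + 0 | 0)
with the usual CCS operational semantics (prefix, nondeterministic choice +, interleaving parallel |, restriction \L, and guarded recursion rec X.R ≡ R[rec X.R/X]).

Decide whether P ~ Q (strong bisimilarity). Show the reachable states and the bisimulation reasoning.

P ≁ Q

Reachable graph of P (3 states):
  u0 = b.(0 + 0 + a.0) + (a.0 + 0 | 0) ⊢ =a=> u1, =b=> u2
  u1 = 0 ⊢ ∅
  u2 = 0 + 0 + a.0 ⊢ =a=> u1
Reachable graph of Q (3 states):
  v0 = b.(0 + 0) + (a.0 + 0 | 0) ⊢ =a=> v1, =b=> v2
  v1 = 0 ⊢ ∅
  v2 = 0 + 0 ⊢ ∅
Coarsest stable partition (strong bisimilarity classes):
  B0 = {u0}
  B1 = {u2}
  B2 = {u1, v1, v2}
  B3 = {v0}
u0 ∈ B0, v0 ∈ B3 → different blocks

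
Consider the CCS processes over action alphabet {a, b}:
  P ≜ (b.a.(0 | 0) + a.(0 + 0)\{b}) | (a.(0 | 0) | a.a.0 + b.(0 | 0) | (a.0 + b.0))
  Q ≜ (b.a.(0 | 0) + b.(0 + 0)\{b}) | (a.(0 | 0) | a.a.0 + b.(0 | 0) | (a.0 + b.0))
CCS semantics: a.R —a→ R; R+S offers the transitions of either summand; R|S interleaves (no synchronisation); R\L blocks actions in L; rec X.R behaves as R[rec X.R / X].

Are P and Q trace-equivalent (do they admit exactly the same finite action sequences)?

trace-distinct — witness ⟨aaaa⟩

LTS(P): 32 reachable states
  u0 = (b.a.(0 | 0) + a.(0 + 0)\{b}) | (a.(0 | 0) | a.a.0 + b.(0 | 0) | (a.0 + b.0)) → =a=> u1, =a=> u2, =a=> u3, =a=> u4, =b=> u4, =b=> u5, =b=> u6
  u1 = (0 + 0)\{b} | (a.(0 | 0) | a.a.0 + b.(0 | 0) | (a.0 + b.0)) → =a=> u7, =a=> u8, =a=> u9, =b=> u10, =b=> u9
  u2 = (b.a.(0 | 0) + a.(0 + 0)\{b}) | (0 | 0 | a.a.0) → =a=> u11, =a=> u7, =b=> u12
  u3 = (b.a.(0 | 0) + a.(0 + 0)\{b}) | (a.(0 | 0) | a.0) → =a=> u11, =a=> u13, =a=> u8, =b=> u14
  u4 = (b.a.(0 | 0) + a.(0 + 0)\{b}) | (b.(0 | 0) | 0) → =a=> u9, =b=> u15, =b=> u16
  u5 = (b.a.(0 | 0) + a.(0 + 0)\{b}) | (0 | 0 | (a.0 + b.0)) → =a=> u10, =a=> u15, =b=> u15, =b=> u17
  u6 = a.(0 | 0) | (a.(0 | 0) | a.a.0 + b.(0 | 0) | (a.0 + b.0)) → =a=> u12, =a=> u14, =a=> u16, =a=> u18, =b=> u16, =b=> u17
  u7 = (0 + 0)\{b} | (0 | 0 | a.a.0) → =a=> u19
  u8 = (0 + 0)\{b} | (a.(0 | 0) | a.0) → =a=> u19, =a=> u20
  u9 = (0 + 0)\{b} | (b.(0 | 0) | 0) → =b=> u21
  u10 = (0 + 0)\{b} | (0 | 0 | (a.0 + b.0)) → =a=> u21, =b=> u21
  u11 = (b.a.(0 | 0) + a.(0 + 0)\{b}) | (0 | 0 | a.0) → =a=> u15, =a=> u19, =b=> u22
  u12 = a.(0 | 0) | (0 | 0 | a.a.0) → =a=> u22, =a=> u23
  u13 = (b.a.(0 | 0) + a.(0 + 0)\{b}) | (a.(0 | 0) | 0) → =a=> u15, =a=> u20, =b=> u24
  u14 = a.(0 | 0) | (a.(0 | 0) | a.0) → =a=> u22, =a=> u24, =a=> u25
  u15 = (b.a.(0 | 0) + a.(0 + 0)\{b}) | (0 | 0 | 0) → =a=> u21, =b=> u26
  u16 = a.(0 | 0) | (b.(0 | 0) | 0) → =a=> u27, =b=> u26
  u17 = a.(0 | 0) | (0 | 0 | (a.0 + b.0)) → =a=> u26, =a=> u28, =b=> u26
  u18 = 0 | 0 | (a.(0 | 0) | a.a.0 + b.(0 | 0) | (a.0 + b.0)) → =a=> u23, =a=> u25, =a=> u27, =b=> u27, =b=> u28
  u19 = (0 + 0)\{b} | (0 | 0 | a.0) → =a=> u21
  u20 = (0 + 0)\{b} | (a.(0 | 0) | 0) → =a=> u21
  u21 = (0 + 0)\{b} | (0 | 0 | 0) → (no moves)
  u22 = a.(0 | 0) | (0 | 0 | a.0) → =a=> u26, =a=> u29
  u23 = 0 | 0 | (0 | 0 | a.a.0) → =a=> u29
  u24 = a.(0 | 0) | (a.(0 | 0) | 0) → =a=> u26, =a=> u30
  u25 = 0 | 0 | (a.(0 | 0) | a.0) → =a=> u29, =a=> u30
  u26 = a.(0 | 0) | (0 | 0 | 0) → =a=> u31
  u27 = 0 | 0 | (b.(0 | 0) | 0) → =b=> u31
  u28 = 0 | 0 | (0 | 0 | (a.0 + b.0)) → =a=> u31, =b=> u31
  u29 = 0 | 0 | (0 | 0 | a.0) → =a=> u31
  u30 = 0 | 0 | (a.(0 | 0) | 0) → =a=> u31
  u31 = 0 | 0 | (0 | 0 | 0) → (no moves)
LTS(Q): 32 reachable states
  v0 = (b.a.(0 | 0) + b.(0 + 0)\{b}) | (a.(0 | 0) | a.a.0 + b.(0 | 0) | (a.0 + b.0)) → =a=> v1, =a=> v2, =a=> v3, =b=> v3, =b=> v4, =b=> v5, =b=> v6
  v1 = (b.a.(0 | 0) + b.(0 + 0)\{b}) | (0 | 0 | a.a.0) → =a=> v7, =b=> v8, =b=> v9
  v2 = (b.a.(0 | 0) + b.(0 + 0)\{b}) | (a.(0 | 0) | a.0) → =a=> v10, =a=> v7, =b=> v11, =b=> v12
  v3 = (b.a.(0 | 0) + b.(0 + 0)\{b}) | (b.(0 | 0) | 0) → =b=> v13, =b=> v14, =b=> v15
  v4 = (0 + 0)\{b} | (a.(0 | 0) | a.a.0 + b.(0 | 0) | (a.0 + b.0)) → =a=> v11, =a=> v13, =a=> v8, =b=> v13, =b=> v16
  v5 = (b.a.(0 | 0) + b.(0 + 0)\{b}) | (0 | 0 | (a.0 + b.0)) → =a=> v14, =b=> v14, =b=> v16, =b=> v17
  v6 = a.(0 | 0) | (a.(0 | 0) | a.a.0 + b.(0 | 0) | (a.0 + b.0)) → =a=> v12, =a=> v15, =a=> v18, =a=> v9, =b=> v15, =b=> v17
  v7 = (b.a.(0 | 0) + b.(0 + 0)\{b}) | (0 | 0 | a.0) → =a=> v14, =b=> v19, =b=> v20
  v8 = (0 + 0)\{b} | (0 | 0 | a.a.0) → =a=> v19
  v9 = a.(0 | 0) | (0 | 0 | a.a.0) → =a=> v20, =a=> v21
  v10 = (b.a.(0 | 0) + b.(0 + 0)\{b}) | (a.(0 | 0) | 0) → =a=> v14, =b=> v22, =b=> v23
  v11 = (0 + 0)\{b} | (a.(0 | 0) | a.0) → =a=> v19, =a=> v22
  v12 = a.(0 | 0) | (a.(0 | 0) | a.0) → =a=> v20, =a=> v23, =a=> v24
  v13 = (0 + 0)\{b} | (b.(0 | 0) | 0) → =b=> v25
  v14 = (b.a.(0 | 0) + b.(0 + 0)\{b}) | (0 | 0 | 0) → =b=> v25, =b=> v26
  v15 = a.(0 | 0) | (b.(0 | 0) | 0) → =a=> v27, =b=> v26
  v16 = (0 + 0)\{b} | (0 | 0 | (a.0 + b.0)) → =a=> v25, =b=> v25
  v17 = a.(0 | 0) | (0 | 0 | (a.0 + b.0)) → =a=> v26, =a=> v28, =b=> v26
  v18 = 0 | 0 | (a.(0 | 0) | a.a.0 + b.(0 | 0) | (a.0 + b.0)) → =a=> v21, =a=> v24, =a=> v27, =b=> v27, =b=> v28
  v19 = (0 + 0)\{b} | (0 | 0 | a.0) → =a=> v25
  v20 = a.(0 | 0) | (0 | 0 | a.0) → =a=> v26, =a=> v29
  v21 = 0 | 0 | (0 | 0 | a.a.0) → =a=> v29
  v22 = (0 + 0)\{b} | (a.(0 | 0) | 0) → =a=> v25
  v23 = a.(0 | 0) | (a.(0 | 0) | 0) → =a=> v26, =a=> v30
  v24 = 0 | 0 | (a.(0 | 0) | a.0) → =a=> v29, =a=> v30
  v25 = (0 + 0)\{b} | (0 | 0 | 0) → (no moves)
  v26 = a.(0 | 0) | (0 | 0 | 0) → =a=> v31
  v27 = 0 | 0 | (b.(0 | 0) | 0) → =b=> v31
  v28 = 0 | 0 | (0 | 0 | (a.0 + b.0)) → =a=> v31, =b=> v31
  v29 = 0 | 0 | (0 | 0 | a.0) → =a=> v31
  v30 = 0 | 0 | (a.(0 | 0) | 0) → =a=> v31
  v31 = 0 | 0 | (0 | 0 | 0) → (no moves)
Run σ = ⟨aaaa⟩ on P: start {u0}
  step 1 (a): {u1, u2, u3, u4}
  step 2 (a): {u11, u13, u7, u8, u9}
  step 3 (a): {u15, u19, u20}
  step 4 (a): {u21}
  ✓ P
Run σ = ⟨aaaa⟩ on Q: start {v0}
  step 1 (a): {v1, v2, v3}
  step 2 (a): {v10, v7}
  step 3 (a): {v14}
  step 4 (a): no successor for Q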